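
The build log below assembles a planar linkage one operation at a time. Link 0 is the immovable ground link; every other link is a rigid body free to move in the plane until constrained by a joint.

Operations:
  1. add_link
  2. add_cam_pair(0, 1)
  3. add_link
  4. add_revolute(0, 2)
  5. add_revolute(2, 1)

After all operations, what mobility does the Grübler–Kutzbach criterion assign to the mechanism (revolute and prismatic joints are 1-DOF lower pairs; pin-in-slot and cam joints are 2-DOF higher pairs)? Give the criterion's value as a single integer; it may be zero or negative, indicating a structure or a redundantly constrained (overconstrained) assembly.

M = 1

L=1 J1=0 J2=0
add link → L=2 J1=0 J2=0
C@0,1 dof=2 J2 → L=2 J1=0 J2=1
add link → L=3 J1=0 J2=1
R@0,2 dof=1 J1 → L=3 J1=1 J2=1
R@2,1 dof=1 J1 → L=3 J1=2 J2=1
M=3(L−1)−2J1−J2=3·2−2·2−1=1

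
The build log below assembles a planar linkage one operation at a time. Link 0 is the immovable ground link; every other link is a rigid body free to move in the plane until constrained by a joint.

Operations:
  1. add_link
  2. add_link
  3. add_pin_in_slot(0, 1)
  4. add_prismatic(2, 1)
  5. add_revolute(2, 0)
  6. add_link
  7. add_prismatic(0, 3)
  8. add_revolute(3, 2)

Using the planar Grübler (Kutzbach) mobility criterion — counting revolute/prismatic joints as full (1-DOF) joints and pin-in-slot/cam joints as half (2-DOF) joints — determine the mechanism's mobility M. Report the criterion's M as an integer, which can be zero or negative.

M = 0

link 0 = ground. State L|J1|J2 = 1|0|0
+link1  2|0|0
+link2  3|0|0
PS(0,1) f=2→J2  3|0|1
P(2,1) f=1→J1  3|1|1
R(2,0) f=1→J1  3|2|1
+link3  4|2|1
P(0,3) f=1→J1  4|3|1
R(3,2) f=1→J1  4|4|1
M = 3(4−1)−2·4−1 = 9−8−1 = 0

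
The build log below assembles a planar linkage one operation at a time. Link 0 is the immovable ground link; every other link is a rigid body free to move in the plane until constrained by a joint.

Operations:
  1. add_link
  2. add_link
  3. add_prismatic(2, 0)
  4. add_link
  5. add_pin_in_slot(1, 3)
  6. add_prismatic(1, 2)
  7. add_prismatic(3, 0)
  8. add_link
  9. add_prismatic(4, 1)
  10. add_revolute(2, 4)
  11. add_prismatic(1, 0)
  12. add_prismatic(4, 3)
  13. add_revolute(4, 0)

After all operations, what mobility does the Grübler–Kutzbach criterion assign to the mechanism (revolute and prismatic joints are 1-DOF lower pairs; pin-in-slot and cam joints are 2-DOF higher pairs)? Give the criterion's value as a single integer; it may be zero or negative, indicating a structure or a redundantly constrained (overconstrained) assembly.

[1;0;0] (link 0 is ground)
L+ [2;0;0]
L+ [3;0;0]
P(2,0)∈J1 [3;1;0]
L+ [4;1;0]
PS(1,3)∈J2 [4;1;1]
P(1,2)∈J1 [4;2;1]
P(3,0)∈J1 [4;3;1]
L+ [5;3;1]
P(4,1)∈J1 [5;4;1]
R(2,4)∈J1 [5;5;1]
P(1,0)∈J1 [5;6;1]
P(4,3)∈J1 [5;7;1]
R(4,0)∈J1 [5;8;1]
mobility = 12 − 16 − 1 = -5

M = -5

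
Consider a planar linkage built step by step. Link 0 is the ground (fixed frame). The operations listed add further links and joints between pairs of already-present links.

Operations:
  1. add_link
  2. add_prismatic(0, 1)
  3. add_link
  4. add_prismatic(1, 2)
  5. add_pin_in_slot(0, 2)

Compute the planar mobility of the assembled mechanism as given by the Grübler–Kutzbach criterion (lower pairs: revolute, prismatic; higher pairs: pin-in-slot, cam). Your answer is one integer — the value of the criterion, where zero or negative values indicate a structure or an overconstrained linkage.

M = 1

link 0 = ground. State L|J1|J2 = 1|0|0
+link1  2|0|0
P(0,1) f=1→J1  2|1|0
+link2  3|1|0
P(1,2) f=1→J1  3|2|0
PS(0,2) f=2→J2  3|2|1
M = 3(3−1)−2·2−1 = 6−4−1 = 1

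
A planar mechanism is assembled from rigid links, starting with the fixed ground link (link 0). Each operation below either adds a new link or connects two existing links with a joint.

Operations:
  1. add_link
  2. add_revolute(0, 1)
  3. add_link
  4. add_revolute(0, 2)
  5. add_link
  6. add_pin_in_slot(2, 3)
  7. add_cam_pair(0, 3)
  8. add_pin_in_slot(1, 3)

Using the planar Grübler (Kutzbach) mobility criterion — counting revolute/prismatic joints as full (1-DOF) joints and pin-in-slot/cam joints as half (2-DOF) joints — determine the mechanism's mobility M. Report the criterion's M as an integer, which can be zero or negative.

ground; <1,0,0>
#1 <2,0,0>
R:0↔1 J1 <2,1,0>
#2 <3,1,0>
R:0↔2 J1 <3,2,0>
#3 <4,2,0>
PS:2↔3 J2 <4,2,1>
C:0↔3 J2 <4,2,2>
PS:1↔3 J2 <4,2,3>
3×3 − 2×2 − 1×3 = 2

M = 2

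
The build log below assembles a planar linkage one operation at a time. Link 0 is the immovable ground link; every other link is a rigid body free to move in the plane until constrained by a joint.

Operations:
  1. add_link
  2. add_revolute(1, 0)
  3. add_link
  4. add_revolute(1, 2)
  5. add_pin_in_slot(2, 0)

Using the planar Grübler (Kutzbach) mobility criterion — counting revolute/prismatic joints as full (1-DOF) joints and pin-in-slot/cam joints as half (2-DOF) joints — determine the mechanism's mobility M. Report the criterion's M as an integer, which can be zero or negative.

M = 1

[1;0;0] (link 0 is ground)
L+ [2;0;0]
R(1,0)∈J1 [2;1;0]
L+ [3;1;0]
R(1,2)∈J1 [3;2;0]
PS(2,0)∈J2 [3;2;1]
mobility = 6 − 4 − 1 = 1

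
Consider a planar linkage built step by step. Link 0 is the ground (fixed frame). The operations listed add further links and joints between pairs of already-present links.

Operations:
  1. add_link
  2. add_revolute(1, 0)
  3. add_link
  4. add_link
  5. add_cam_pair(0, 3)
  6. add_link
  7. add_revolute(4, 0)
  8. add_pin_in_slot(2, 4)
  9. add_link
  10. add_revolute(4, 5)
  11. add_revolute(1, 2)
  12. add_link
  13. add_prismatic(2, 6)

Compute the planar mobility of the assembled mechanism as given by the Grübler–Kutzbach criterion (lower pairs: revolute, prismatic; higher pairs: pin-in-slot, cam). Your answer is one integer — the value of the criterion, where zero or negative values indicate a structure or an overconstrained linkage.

[1;0;0] (link 0 is ground)
L+ [2;0;0]
R(1,0)∈J1 [2;1;0]
L+ [3;1;0]
L+ [4;1;0]
C(0,3)∈J2 [4;1;1]
L+ [5;1;1]
R(4,0)∈J1 [5;2;1]
PS(2,4)∈J2 [5;2;2]
L+ [6;2;2]
R(4,5)∈J1 [6;3;2]
R(1,2)∈J1 [6;4;2]
L+ [7;4;2]
P(2,6)∈J1 [7;5;2]
mobility = 18 − 10 − 2 = 6

M = 6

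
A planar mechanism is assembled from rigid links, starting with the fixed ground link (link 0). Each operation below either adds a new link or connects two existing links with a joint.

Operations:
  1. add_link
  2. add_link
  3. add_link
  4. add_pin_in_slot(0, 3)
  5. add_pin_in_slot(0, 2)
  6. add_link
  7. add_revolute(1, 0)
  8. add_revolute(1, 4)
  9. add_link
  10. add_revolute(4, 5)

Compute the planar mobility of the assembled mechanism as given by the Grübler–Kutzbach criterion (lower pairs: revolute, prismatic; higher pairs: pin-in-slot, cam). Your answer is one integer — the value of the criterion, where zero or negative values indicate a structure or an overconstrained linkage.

ground; <1,0,0>
#1 <2,0,0>
#2 <3,0,0>
#3 <4,0,0>
PS:0↔3 J2 <4,0,1>
PS:0↔2 J2 <4,0,2>
#4 <5,0,2>
R:1↔0 J1 <5,1,2>
R:1↔4 J1 <5,2,2>
#5 <6,2,2>
R:4↔5 J1 <6,3,2>
3×5 − 2×3 − 1×2 = 7

M = 7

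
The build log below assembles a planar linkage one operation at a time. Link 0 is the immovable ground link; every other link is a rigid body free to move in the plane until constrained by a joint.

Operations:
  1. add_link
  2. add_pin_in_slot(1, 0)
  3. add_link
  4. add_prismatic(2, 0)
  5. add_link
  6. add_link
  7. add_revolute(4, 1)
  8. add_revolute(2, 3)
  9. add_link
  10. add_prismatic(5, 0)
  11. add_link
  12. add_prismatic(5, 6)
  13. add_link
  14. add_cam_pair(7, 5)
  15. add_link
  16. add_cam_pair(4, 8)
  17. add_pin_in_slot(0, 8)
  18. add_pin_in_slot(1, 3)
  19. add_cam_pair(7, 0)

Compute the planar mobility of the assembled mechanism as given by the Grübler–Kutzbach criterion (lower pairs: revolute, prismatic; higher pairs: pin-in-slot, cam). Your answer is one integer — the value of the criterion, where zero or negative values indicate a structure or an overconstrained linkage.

M = 8

[1;0;0] (link 0 is ground)
L+ [2;0;0]
PS(1,0)∈J2 [2;0;1]
L+ [3;0;1]
P(2,0)∈J1 [3;1;1]
L+ [4;1;1]
L+ [5;1;1]
R(4,1)∈J1 [5;2;1]
R(2,3)∈J1 [5;3;1]
L+ [6;3;1]
P(5,0)∈J1 [6;4;1]
L+ [7;4;1]
P(5,6)∈J1 [7;5;1]
L+ [8;5;1]
C(7,5)∈J2 [8;5;2]
L+ [9;5;2]
C(4,8)∈J2 [9;5;3]
PS(0,8)∈J2 [9;5;4]
PS(1,3)∈J2 [9;5;5]
C(7,0)∈J2 [9;5;6]
mobility = 24 − 10 − 6 = 8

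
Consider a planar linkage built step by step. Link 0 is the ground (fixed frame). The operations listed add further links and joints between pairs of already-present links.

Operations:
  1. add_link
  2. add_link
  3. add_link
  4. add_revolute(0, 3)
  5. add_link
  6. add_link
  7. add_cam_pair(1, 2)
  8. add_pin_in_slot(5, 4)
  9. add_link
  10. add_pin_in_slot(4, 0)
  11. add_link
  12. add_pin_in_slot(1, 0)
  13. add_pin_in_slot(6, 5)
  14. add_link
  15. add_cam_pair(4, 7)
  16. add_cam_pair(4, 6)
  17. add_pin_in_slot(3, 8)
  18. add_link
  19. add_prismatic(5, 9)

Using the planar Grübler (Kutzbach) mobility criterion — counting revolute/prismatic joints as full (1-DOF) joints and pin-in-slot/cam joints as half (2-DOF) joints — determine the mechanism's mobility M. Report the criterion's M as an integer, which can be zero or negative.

ground; <1,0,0>
#1 <2,0,0>
#2 <3,0,0>
#3 <4,0,0>
R:0↔3 J1 <4,1,0>
#4 <5,1,0>
#5 <6,1,0>
C:1↔2 J2 <6,1,1>
PS:5↔4 J2 <6,1,2>
#6 <7,1,2>
PS:4↔0 J2 <7,1,3>
#7 <8,1,3>
PS:1↔0 J2 <8,1,4>
PS:6↔5 J2 <8,1,5>
#8 <9,1,5>
C:4↔7 J2 <9,1,6>
C:4↔6 J2 <9,1,7>
PS:3↔8 J2 <9,1,8>
#9 <10,1,8>
P:5↔9 J1 <10,2,8>
3×9 − 2×2 − 1×8 = 15

M = 15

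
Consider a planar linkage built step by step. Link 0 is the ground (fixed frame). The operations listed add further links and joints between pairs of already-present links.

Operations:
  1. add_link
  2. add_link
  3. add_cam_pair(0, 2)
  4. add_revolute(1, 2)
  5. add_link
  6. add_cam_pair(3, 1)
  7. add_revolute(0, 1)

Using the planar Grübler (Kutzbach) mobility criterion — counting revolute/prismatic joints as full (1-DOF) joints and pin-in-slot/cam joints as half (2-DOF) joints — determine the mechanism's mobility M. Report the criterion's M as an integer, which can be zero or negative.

(L,J1,J2)=(1,0,0); link0 fixed
link1: (2,0,0)
link2: (3,0,0)
C 0-2 [J2]: (3,0,1)
R 1-2 [J1]: (3,1,1)
link3: (4,1,1)
C 3-1 [J2]: (4,1,2)
R 0-1 [J1]: (4,2,2)
Grübler: 3·3 − 2·2 − 2 = 3

M = 3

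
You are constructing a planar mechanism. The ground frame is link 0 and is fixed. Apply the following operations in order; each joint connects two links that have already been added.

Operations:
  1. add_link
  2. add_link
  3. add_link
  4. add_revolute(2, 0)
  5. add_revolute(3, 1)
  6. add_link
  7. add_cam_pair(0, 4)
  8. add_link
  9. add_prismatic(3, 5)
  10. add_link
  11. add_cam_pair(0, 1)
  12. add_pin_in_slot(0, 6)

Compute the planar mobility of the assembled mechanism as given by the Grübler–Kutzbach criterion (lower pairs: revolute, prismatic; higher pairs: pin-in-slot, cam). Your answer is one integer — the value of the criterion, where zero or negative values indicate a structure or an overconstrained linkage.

M = 9

ground; <1,0,0>
#1 <2,0,0>
#2 <3,0,0>
#3 <4,0,0>
R:2↔0 J1 <4,1,0>
R:3↔1 J1 <4,2,0>
#4 <5,2,0>
C:0↔4 J2 <5,2,1>
#5 <6,2,1>
P:3↔5 J1 <6,3,1>
#6 <7,3,1>
C:0↔1 J2 <7,3,2>
PS:0↔6 J2 <7,3,3>
3×6 − 2×3 − 1×3 = 9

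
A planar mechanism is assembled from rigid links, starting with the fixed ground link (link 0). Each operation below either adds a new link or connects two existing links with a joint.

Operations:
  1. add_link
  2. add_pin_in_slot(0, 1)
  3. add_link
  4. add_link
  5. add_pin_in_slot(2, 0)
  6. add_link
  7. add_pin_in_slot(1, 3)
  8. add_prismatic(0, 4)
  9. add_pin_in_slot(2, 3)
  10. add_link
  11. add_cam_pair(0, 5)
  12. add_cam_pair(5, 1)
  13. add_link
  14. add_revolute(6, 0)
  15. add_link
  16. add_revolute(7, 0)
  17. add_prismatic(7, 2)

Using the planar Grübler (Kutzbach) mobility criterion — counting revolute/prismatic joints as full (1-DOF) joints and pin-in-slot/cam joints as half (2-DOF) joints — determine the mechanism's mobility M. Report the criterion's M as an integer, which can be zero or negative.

(L,J1,J2)=(1,0,0); link0 fixed
link1: (2,0,0)
PS 0-1 [J2]: (2,0,1)
link2: (3,0,1)
link3: (4,0,1)
PS 2-0 [J2]: (4,0,2)
link4: (5,0,2)
PS 1-3 [J2]: (5,0,3)
P 0-4 [J1]: (5,1,3)
PS 2-3 [J2]: (5,1,4)
link5: (6,1,4)
C 0-5 [J2]: (6,1,5)
C 5-1 [J2]: (6,1,6)
link6: (7,1,6)
R 6-0 [J1]: (7,2,6)
link7: (8,2,6)
R 7-0 [J1]: (8,3,6)
P 7-2 [J1]: (8,4,6)
Grübler: 3·7 − 2·4 − 6 = 7

M = 7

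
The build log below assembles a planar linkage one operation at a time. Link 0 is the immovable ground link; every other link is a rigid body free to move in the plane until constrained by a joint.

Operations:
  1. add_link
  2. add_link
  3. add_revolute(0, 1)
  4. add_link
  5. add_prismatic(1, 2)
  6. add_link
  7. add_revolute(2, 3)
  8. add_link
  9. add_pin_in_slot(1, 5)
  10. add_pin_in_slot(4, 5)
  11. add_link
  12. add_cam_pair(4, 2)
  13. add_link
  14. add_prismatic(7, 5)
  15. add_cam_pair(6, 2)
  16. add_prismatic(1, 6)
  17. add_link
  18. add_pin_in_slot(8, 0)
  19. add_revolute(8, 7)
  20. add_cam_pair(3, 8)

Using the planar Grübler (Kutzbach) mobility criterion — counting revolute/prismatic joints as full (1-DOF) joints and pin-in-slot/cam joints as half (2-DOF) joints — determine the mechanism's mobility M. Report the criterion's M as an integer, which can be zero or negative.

[1;0;0] (link 0 is ground)
L+ [2;0;0]
L+ [3;0;0]
R(0,1)∈J1 [3;1;0]
L+ [4;1;0]
P(1,2)∈J1 [4;2;0]
L+ [5;2;0]
R(2,3)∈J1 [5;3;0]
L+ [6;3;0]
PS(1,5)∈J2 [6;3;1]
PS(4,5)∈J2 [6;3;2]
L+ [7;3;2]
C(4,2)∈J2 [7;3;3]
L+ [8;3;3]
P(7,5)∈J1 [8;4;3]
C(6,2)∈J2 [8;4;4]
P(1,6)∈J1 [8;5;4]
L+ [9;5;4]
PS(8,0)∈J2 [9;5;5]
R(8,7)∈J1 [9;6;5]
C(3,8)∈J2 [9;6;6]
mobility = 24 − 12 − 6 = 6

M = 6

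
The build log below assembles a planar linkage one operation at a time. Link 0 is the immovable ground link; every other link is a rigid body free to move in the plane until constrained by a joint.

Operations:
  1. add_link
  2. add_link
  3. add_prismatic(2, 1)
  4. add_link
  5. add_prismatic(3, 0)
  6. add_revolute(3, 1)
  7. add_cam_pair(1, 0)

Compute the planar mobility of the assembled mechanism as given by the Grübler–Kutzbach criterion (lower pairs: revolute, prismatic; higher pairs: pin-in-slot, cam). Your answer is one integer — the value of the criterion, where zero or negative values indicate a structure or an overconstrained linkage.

M = 2

ground; <1,0,0>
#1 <2,0,0>
#2 <3,0,0>
P:2↔1 J1 <3,1,0>
#3 <4,1,0>
P:3↔0 J1 <4,2,0>
R:3↔1 J1 <4,3,0>
C:1↔0 J2 <4,3,1>
3×3 − 2×3 − 1×1 = 2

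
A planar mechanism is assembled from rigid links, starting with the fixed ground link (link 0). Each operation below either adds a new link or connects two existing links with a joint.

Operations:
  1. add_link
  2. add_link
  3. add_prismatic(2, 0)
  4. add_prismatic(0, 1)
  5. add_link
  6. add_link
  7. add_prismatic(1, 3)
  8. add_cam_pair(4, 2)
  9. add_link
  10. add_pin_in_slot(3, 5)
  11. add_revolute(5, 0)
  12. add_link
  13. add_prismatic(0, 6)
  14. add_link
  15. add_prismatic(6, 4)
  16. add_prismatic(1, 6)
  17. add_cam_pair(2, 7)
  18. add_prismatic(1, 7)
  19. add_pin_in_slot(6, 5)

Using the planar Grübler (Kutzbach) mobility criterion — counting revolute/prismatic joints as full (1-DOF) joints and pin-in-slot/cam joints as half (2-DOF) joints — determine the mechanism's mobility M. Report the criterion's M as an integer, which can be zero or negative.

M = 1

[1;0;0] (link 0 is ground)
L+ [2;0;0]
L+ [3;0;0]
P(2,0)∈J1 [3;1;0]
P(0,1)∈J1 [3;2;0]
L+ [4;2;0]
L+ [5;2;0]
P(1,3)∈J1 [5;3;0]
C(4,2)∈J2 [5;3;1]
L+ [6;3;1]
PS(3,5)∈J2 [6;3;2]
R(5,0)∈J1 [6;4;2]
L+ [7;4;2]
P(0,6)∈J1 [7;5;2]
L+ [8;5;2]
P(6,4)∈J1 [8;6;2]
P(1,6)∈J1 [8;7;2]
C(2,7)∈J2 [8;7;3]
P(1,7)∈J1 [8;8;3]
PS(6,5)∈J2 [8;8;4]
mobility = 21 − 16 − 4 = 1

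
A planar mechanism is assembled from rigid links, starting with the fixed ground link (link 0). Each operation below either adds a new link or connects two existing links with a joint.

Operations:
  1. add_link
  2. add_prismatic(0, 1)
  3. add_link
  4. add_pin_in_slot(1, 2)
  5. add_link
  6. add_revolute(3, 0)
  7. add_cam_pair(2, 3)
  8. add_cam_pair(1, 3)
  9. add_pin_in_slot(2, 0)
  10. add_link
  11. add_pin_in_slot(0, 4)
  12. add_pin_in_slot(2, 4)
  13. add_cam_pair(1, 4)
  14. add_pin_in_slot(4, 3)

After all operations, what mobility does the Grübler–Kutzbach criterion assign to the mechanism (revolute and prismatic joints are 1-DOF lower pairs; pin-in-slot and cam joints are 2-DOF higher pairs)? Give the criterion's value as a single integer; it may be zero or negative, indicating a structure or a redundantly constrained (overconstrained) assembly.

M = 0

(L,J1,J2)=(1,0,0); link0 fixed
link1: (2,0,0)
P 0-1 [J1]: (2,1,0)
link2: (3,1,0)
PS 1-2 [J2]: (3,1,1)
link3: (4,1,1)
R 3-0 [J1]: (4,2,1)
C 2-3 [J2]: (4,2,2)
C 1-3 [J2]: (4,2,3)
PS 2-0 [J2]: (4,2,4)
link4: (5,2,4)
PS 0-4 [J2]: (5,2,5)
PS 2-4 [J2]: (5,2,6)
C 1-4 [J2]: (5,2,7)
PS 4-3 [J2]: (5,2,8)
Grübler: 3·4 − 2·2 − 8 = 0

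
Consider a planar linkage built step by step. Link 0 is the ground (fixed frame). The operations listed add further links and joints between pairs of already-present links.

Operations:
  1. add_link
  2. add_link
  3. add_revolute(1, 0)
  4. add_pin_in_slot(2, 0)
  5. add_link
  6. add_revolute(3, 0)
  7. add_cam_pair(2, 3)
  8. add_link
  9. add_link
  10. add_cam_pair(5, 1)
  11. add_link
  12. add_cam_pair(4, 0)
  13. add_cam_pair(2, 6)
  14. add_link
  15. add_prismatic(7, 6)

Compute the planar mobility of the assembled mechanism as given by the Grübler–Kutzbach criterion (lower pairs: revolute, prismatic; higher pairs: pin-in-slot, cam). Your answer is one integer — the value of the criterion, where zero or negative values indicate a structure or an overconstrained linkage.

M = 10

ground; <1,0,0>
#1 <2,0,0>
#2 <3,0,0>
R:1↔0 J1 <3,1,0>
PS:2↔0 J2 <3,1,1>
#3 <4,1,1>
R:3↔0 J1 <4,2,1>
C:2↔3 J2 <4,2,2>
#4 <5,2,2>
#5 <6,2,2>
C:5↔1 J2 <6,2,3>
#6 <7,2,3>
C:4↔0 J2 <7,2,4>
C:2↔6 J2 <7,2,5>
#7 <8,2,5>
P:7↔6 J1 <8,3,5>
3×7 − 2×3 − 1×5 = 10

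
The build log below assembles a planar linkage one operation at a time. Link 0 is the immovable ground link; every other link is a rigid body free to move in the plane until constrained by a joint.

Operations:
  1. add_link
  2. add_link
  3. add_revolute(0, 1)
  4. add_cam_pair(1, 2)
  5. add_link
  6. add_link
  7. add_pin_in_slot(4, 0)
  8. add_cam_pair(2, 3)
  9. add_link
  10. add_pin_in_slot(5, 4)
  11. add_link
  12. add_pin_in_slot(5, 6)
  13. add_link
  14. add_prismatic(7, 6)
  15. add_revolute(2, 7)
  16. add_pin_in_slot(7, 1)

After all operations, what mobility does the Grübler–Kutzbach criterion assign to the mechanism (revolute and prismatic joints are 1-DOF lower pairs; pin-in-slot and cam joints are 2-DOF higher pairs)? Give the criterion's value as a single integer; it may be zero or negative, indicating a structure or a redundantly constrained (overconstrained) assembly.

M = 9

(L,J1,J2)=(1,0,0); link0 fixed
link1: (2,0,0)
link2: (3,0,0)
R 0-1 [J1]: (3,1,0)
C 1-2 [J2]: (3,1,1)
link3: (4,1,1)
link4: (5,1,1)
PS 4-0 [J2]: (5,1,2)
C 2-3 [J2]: (5,1,3)
link5: (6,1,3)
PS 5-4 [J2]: (6,1,4)
link6: (7,1,4)
PS 5-6 [J2]: (7,1,5)
link7: (8,1,5)
P 7-6 [J1]: (8,2,5)
R 2-7 [J1]: (8,3,5)
PS 7-1 [J2]: (8,3,6)
Grübler: 3·7 − 2·3 − 6 = 9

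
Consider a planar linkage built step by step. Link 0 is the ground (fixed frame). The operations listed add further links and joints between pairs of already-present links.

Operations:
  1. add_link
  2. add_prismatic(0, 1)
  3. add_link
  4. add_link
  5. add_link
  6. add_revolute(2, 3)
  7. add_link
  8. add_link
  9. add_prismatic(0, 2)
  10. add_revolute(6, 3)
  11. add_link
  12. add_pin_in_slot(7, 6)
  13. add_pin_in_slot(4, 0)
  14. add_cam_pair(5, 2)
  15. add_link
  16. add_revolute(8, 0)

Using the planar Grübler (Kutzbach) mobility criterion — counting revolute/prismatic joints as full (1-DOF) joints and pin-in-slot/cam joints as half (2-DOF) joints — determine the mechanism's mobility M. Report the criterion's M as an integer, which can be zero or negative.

(L,J1,J2)=(1,0,0); link0 fixed
link1: (2,0,0)
P 0-1 [J1]: (2,1,0)
link2: (3,1,0)
link3: (4,1,0)
link4: (5,1,0)
R 2-3 [J1]: (5,2,0)
link5: (6,2,0)
link6: (7,2,0)
P 0-2 [J1]: (7,3,0)
R 6-3 [J1]: (7,4,0)
link7: (8,4,0)
PS 7-6 [J2]: (8,4,1)
PS 4-0 [J2]: (8,4,2)
C 5-2 [J2]: (8,4,3)
link8: (9,4,3)
R 8-0 [J1]: (9,5,3)
Grübler: 3·8 − 2·5 − 3 = 11

M = 11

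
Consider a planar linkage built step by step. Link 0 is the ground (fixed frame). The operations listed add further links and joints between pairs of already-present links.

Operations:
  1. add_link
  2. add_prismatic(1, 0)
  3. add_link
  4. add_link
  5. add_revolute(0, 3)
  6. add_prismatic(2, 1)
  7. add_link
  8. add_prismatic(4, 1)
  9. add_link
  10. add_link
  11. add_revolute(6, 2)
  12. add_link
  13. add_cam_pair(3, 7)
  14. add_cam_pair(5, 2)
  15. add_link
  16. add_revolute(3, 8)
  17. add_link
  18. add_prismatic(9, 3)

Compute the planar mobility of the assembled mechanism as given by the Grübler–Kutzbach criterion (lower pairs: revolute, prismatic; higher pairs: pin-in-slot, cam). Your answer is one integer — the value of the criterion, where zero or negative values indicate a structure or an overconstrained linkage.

ground; <1,0,0>
#1 <2,0,0>
P:1↔0 J1 <2,1,0>
#2 <3,1,0>
#3 <4,1,0>
R:0↔3 J1 <4,2,0>
P:2↔1 J1 <4,3,0>
#4 <5,3,0>
P:4↔1 J1 <5,4,0>
#5 <6,4,0>
#6 <7,4,0>
R:6↔2 J1 <7,5,0>
#7 <8,5,0>
C:3↔7 J2 <8,5,1>
C:5↔2 J2 <8,5,2>
#8 <9,5,2>
R:3↔8 J1 <9,6,2>
#9 <10,6,2>
P:9↔3 J1 <10,7,2>
3×9 − 2×7 − 1×2 = 11

M = 11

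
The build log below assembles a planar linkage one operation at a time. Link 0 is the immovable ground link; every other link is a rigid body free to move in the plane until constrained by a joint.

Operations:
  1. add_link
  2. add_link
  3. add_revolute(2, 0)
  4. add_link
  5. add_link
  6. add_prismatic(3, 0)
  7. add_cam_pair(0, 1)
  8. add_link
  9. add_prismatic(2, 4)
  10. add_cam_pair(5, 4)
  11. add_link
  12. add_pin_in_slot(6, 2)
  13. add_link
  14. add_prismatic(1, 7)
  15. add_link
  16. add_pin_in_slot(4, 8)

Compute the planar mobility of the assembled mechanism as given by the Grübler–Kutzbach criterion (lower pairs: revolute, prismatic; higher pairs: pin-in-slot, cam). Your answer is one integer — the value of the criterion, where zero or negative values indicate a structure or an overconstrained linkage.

(L,J1,J2)=(1,0,0); link0 fixed
link1: (2,0,0)
link2: (3,0,0)
R 2-0 [J1]: (3,1,0)
link3: (4,1,0)
link4: (5,1,0)
P 3-0 [J1]: (5,2,0)
C 0-1 [J2]: (5,2,1)
link5: (6,2,1)
P 2-4 [J1]: (6,3,1)
C 5-4 [J2]: (6,3,2)
link6: (7,3,2)
PS 6-2 [J2]: (7,3,3)
link7: (8,3,3)
P 1-7 [J1]: (8,4,3)
link8: (9,4,3)
PS 4-8 [J2]: (9,4,4)
Grübler: 3·8 − 2·4 − 4 = 12

M = 12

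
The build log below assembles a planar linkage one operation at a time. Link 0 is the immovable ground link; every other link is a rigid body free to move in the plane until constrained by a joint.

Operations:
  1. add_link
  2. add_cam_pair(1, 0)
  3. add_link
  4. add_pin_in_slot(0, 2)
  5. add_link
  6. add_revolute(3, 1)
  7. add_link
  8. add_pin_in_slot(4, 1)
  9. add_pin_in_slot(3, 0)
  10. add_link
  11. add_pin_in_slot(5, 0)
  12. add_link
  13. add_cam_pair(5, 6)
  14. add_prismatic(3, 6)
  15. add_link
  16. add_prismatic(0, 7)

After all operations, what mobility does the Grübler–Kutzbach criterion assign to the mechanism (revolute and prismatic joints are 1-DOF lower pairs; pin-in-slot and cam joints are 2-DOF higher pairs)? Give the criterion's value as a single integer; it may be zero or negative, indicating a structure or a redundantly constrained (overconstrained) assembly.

ground; <1,0,0>
#1 <2,0,0>
C:1↔0 J2 <2,0,1>
#2 <3,0,1>
PS:0↔2 J2 <3,0,2>
#3 <4,0,2>
R:3↔1 J1 <4,1,2>
#4 <5,1,2>
PS:4↔1 J2 <5,1,3>
PS:3↔0 J2 <5,1,4>
#5 <6,1,4>
PS:5↔0 J2 <6,1,5>
#6 <7,1,5>
C:5↔6 J2 <7,1,6>
P:3↔6 J1 <7,2,6>
#7 <8,2,6>
P:0↔7 J1 <8,3,6>
3×7 − 2×3 − 1×6 = 9

M = 9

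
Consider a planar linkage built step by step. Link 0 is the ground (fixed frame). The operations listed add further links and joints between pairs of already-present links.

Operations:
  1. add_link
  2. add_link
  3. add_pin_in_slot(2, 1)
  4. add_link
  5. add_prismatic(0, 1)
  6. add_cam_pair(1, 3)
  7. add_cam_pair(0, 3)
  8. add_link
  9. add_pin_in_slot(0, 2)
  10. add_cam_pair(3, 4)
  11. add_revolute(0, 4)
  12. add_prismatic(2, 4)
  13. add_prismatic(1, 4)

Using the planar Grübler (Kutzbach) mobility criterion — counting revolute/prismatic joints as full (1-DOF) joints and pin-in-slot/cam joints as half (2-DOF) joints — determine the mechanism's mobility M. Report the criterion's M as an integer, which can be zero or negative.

[1;0;0] (link 0 is ground)
L+ [2;0;0]
L+ [3;0;0]
PS(2,1)∈J2 [3;0;1]
L+ [4;0;1]
P(0,1)∈J1 [4;1;1]
C(1,3)∈J2 [4;1;2]
C(0,3)∈J2 [4;1;3]
L+ [5;1;3]
PS(0,2)∈J2 [5;1;4]
C(3,4)∈J2 [5;1;5]
R(0,4)∈J1 [5;2;5]
P(2,4)∈J1 [5;3;5]
P(1,4)∈J1 [5;4;5]
mobility = 12 − 8 − 5 = -1

M = -1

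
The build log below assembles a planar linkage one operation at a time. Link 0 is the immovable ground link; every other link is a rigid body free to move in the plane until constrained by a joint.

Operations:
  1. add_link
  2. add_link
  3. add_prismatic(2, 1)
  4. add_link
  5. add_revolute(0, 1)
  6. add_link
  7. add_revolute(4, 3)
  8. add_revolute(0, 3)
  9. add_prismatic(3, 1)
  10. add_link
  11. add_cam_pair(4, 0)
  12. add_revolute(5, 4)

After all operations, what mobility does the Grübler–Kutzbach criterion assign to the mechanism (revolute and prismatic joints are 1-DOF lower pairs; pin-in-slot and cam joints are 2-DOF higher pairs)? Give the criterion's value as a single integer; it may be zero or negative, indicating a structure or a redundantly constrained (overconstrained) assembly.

[1;0;0] (link 0 is ground)
L+ [2;0;0]
L+ [3;0;0]
P(2,1)∈J1 [3;1;0]
L+ [4;1;0]
R(0,1)∈J1 [4;2;0]
L+ [5;2;0]
R(4,3)∈J1 [5;3;0]
R(0,3)∈J1 [5;4;0]
P(3,1)∈J1 [5;5;0]
L+ [6;5;0]
C(4,0)∈J2 [6;5;1]
R(5,4)∈J1 [6;6;1]
mobility = 15 − 12 − 1 = 2

M = 2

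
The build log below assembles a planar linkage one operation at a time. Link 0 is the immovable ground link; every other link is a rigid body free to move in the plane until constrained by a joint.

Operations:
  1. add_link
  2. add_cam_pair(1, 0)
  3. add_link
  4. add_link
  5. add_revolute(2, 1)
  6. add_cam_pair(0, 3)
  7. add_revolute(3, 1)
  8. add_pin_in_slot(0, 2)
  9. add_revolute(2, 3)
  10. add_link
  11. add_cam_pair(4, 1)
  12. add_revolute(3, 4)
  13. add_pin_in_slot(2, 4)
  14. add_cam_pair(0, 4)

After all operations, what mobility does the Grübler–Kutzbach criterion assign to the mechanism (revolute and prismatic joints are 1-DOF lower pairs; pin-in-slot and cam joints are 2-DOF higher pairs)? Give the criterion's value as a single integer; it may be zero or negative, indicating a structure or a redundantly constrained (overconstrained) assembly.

M = -2

(L,J1,J2)=(1,0,0); link0 fixed
link1: (2,0,0)
C 1-0 [J2]: (2,0,1)
link2: (3,0,1)
link3: (4,0,1)
R 2-1 [J1]: (4,1,1)
C 0-3 [J2]: (4,1,2)
R 3-1 [J1]: (4,2,2)
PS 0-2 [J2]: (4,2,3)
R 2-3 [J1]: (4,3,3)
link4: (5,3,3)
C 4-1 [J2]: (5,3,4)
R 3-4 [J1]: (5,4,4)
PS 2-4 [J2]: (5,4,5)
C 0-4 [J2]: (5,4,6)
Grübler: 3·4 − 2·4 − 6 = -2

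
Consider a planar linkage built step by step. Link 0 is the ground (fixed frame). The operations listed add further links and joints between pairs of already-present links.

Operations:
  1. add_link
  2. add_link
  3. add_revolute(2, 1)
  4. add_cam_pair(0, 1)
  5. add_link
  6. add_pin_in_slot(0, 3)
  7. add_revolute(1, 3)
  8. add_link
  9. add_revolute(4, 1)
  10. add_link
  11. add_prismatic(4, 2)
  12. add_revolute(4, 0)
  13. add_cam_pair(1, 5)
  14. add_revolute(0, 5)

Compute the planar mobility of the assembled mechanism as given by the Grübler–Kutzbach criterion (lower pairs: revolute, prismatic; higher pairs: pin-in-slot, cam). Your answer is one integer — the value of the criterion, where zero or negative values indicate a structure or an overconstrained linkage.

M = 0

L=1 J1=0 J2=0
add link → L=2 J1=0 J2=0
add link → L=3 J1=0 J2=0
R@2,1 dof=1 J1 → L=3 J1=1 J2=0
C@0,1 dof=2 J2 → L=3 J1=1 J2=1
add link → L=4 J1=1 J2=1
PS@0,3 dof=2 J2 → L=4 J1=1 J2=2
R@1,3 dof=1 J1 → L=4 J1=2 J2=2
add link → L=5 J1=2 J2=2
R@4,1 dof=1 J1 → L=5 J1=3 J2=2
add link → L=6 J1=3 J2=2
P@4,2 dof=1 J1 → L=6 J1=4 J2=2
R@4,0 dof=1 J1 → L=6 J1=5 J2=2
C@1,5 dof=2 J2 → L=6 J1=5 J2=3
R@0,5 dof=1 J1 → L=6 J1=6 J2=3
M=3(L−1)−2J1−J2=3·5−2·6−3=0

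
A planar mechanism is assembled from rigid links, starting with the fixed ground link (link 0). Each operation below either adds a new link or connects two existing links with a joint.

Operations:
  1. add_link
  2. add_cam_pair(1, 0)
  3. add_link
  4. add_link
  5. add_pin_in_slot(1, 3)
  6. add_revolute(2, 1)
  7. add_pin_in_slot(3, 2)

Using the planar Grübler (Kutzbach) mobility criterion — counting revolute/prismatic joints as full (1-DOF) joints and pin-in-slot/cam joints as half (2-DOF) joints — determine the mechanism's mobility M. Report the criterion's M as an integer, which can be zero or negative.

M = 4

L=1 J1=0 J2=0
add link → L=2 J1=0 J2=0
C@1,0 dof=2 J2 → L=2 J1=0 J2=1
add link → L=3 J1=0 J2=1
add link → L=4 J1=0 J2=1
PS@1,3 dof=2 J2 → L=4 J1=0 J2=2
R@2,1 dof=1 J1 → L=4 J1=1 J2=2
PS@3,2 dof=2 J2 → L=4 J1=1 J2=3
M=3(L−1)−2J1−J2=3·3−2·1−3=4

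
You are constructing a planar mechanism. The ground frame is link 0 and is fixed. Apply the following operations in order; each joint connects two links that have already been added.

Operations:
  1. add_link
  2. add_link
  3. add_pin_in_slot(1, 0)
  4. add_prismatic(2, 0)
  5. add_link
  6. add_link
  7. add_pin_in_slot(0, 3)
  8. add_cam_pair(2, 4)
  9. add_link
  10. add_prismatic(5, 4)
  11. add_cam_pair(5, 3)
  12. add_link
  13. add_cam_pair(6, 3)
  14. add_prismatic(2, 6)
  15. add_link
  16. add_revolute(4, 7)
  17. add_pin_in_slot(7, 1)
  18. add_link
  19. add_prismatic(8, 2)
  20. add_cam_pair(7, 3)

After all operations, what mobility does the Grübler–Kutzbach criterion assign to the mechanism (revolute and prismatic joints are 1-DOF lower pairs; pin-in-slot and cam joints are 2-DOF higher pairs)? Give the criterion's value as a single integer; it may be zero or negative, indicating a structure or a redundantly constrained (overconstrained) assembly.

M = 7

(L,J1,J2)=(1,0,0); link0 fixed
link1: (2,0,0)
link2: (3,0,0)
PS 1-0 [J2]: (3,0,1)
P 2-0 [J1]: (3,1,1)
link3: (4,1,1)
link4: (5,1,1)
PS 0-3 [J2]: (5,1,2)
C 2-4 [J2]: (5,1,3)
link5: (6,1,3)
P 5-4 [J1]: (6,2,3)
C 5-3 [J2]: (6,2,4)
link6: (7,2,4)
C 6-3 [J2]: (7,2,5)
P 2-6 [J1]: (7,3,5)
link7: (8,3,5)
R 4-7 [J1]: (8,4,5)
PS 7-1 [J2]: (8,4,6)
link8: (9,4,6)
P 8-2 [J1]: (9,5,6)
C 7-3 [J2]: (9,5,7)
Grübler: 3·8 − 2·5 − 7 = 7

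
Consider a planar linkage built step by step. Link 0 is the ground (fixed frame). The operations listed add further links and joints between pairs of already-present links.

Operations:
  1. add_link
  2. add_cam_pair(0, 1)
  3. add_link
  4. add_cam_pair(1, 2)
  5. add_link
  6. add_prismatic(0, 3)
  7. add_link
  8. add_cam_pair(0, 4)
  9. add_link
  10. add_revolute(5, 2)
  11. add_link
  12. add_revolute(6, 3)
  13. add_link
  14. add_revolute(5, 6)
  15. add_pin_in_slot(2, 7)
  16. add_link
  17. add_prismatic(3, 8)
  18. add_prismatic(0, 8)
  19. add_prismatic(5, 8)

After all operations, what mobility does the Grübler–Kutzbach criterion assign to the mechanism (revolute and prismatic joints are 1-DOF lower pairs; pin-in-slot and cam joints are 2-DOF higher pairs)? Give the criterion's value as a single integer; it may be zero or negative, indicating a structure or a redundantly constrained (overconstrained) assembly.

(L,J1,J2)=(1,0,0); link0 fixed
link1: (2,0,0)
C 0-1 [J2]: (2,0,1)
link2: (3,0,1)
C 1-2 [J2]: (3,0,2)
link3: (4,0,2)
P 0-3 [J1]: (4,1,2)
link4: (5,1,2)
C 0-4 [J2]: (5,1,3)
link5: (6,1,3)
R 5-2 [J1]: (6,2,3)
link6: (7,2,3)
R 6-3 [J1]: (7,3,3)
link7: (8,3,3)
R 5-6 [J1]: (8,4,3)
PS 2-7 [J2]: (8,4,4)
link8: (9,4,4)
P 3-8 [J1]: (9,5,4)
P 0-8 [J1]: (9,6,4)
P 5-8 [J1]: (9,7,4)
Grübler: 3·8 − 2·7 − 4 = 6

M = 6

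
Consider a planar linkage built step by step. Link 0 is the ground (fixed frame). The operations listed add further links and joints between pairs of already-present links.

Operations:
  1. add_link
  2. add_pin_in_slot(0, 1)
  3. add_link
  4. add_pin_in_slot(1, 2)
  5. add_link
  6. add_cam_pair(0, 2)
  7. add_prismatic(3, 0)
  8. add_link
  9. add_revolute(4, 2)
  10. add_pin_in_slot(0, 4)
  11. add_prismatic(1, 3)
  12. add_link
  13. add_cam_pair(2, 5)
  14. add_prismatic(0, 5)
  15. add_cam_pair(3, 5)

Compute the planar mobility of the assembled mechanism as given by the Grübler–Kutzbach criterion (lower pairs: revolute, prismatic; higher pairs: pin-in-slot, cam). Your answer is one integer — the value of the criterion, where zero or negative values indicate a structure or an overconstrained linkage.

L=1 J1=0 J2=0
add link → L=2 J1=0 J2=0
PS@0,1 dof=2 J2 → L=2 J1=0 J2=1
add link → L=3 J1=0 J2=1
PS@1,2 dof=2 J2 → L=3 J1=0 J2=2
add link → L=4 J1=0 J2=2
C@0,2 dof=2 J2 → L=4 J1=0 J2=3
P@3,0 dof=1 J1 → L=4 J1=1 J2=3
add link → L=5 J1=1 J2=3
R@4,2 dof=1 J1 → L=5 J1=2 J2=3
PS@0,4 dof=2 J2 → L=5 J1=2 J2=4
P@1,3 dof=1 J1 → L=5 J1=3 J2=4
add link → L=6 J1=3 J2=4
C@2,5 dof=2 J2 → L=6 J1=3 J2=5
P@0,5 dof=1 J1 → L=6 J1=4 J2=5
C@3,5 dof=2 J2 → L=6 J1=4 J2=6
M=3(L−1)−2J1−J2=3·5−2·4−6=1

M = 1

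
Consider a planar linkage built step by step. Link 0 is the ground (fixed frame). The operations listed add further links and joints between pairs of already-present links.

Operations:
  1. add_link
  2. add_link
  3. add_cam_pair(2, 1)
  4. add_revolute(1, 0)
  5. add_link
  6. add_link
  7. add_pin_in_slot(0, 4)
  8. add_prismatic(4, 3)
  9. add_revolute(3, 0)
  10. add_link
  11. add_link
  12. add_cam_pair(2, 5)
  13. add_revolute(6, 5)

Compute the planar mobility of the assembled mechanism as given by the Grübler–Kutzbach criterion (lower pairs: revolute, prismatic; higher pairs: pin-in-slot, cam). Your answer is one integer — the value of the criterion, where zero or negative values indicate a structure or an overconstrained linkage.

M = 7

[1;0;0] (link 0 is ground)
L+ [2;0;0]
L+ [3;0;0]
C(2,1)∈J2 [3;0;1]
R(1,0)∈J1 [3;1;1]
L+ [4;1;1]
L+ [5;1;1]
PS(0,4)∈J2 [5;1;2]
P(4,3)∈J1 [5;2;2]
R(3,0)∈J1 [5;3;2]
L+ [6;3;2]
L+ [7;3;2]
C(2,5)∈J2 [7;3;3]
R(6,5)∈J1 [7;4;3]
mobility = 18 − 8 − 3 = 7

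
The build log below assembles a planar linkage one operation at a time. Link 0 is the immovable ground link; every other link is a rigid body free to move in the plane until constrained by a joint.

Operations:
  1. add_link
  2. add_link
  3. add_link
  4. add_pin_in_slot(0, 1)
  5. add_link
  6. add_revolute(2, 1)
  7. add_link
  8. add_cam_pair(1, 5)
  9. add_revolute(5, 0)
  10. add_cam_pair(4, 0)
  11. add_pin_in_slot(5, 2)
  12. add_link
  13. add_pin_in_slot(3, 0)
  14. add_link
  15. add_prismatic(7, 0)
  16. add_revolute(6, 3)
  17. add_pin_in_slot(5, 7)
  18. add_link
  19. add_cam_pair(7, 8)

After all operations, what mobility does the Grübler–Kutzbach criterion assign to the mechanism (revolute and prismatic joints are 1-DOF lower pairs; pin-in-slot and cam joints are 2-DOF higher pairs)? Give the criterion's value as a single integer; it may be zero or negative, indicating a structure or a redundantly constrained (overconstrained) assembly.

M = 9

L=1 J1=0 J2=0
add link → L=2 J1=0 J2=0
add link → L=3 J1=0 J2=0
add link → L=4 J1=0 J2=0
PS@0,1 dof=2 J2 → L=4 J1=0 J2=1
add link → L=5 J1=0 J2=1
R@2,1 dof=1 J1 → L=5 J1=1 J2=1
add link → L=6 J1=1 J2=1
C@1,5 dof=2 J2 → L=6 J1=1 J2=2
R@5,0 dof=1 J1 → L=6 J1=2 J2=2
C@4,0 dof=2 J2 → L=6 J1=2 J2=3
PS@5,2 dof=2 J2 → L=6 J1=2 J2=4
add link → L=7 J1=2 J2=4
PS@3,0 dof=2 J2 → L=7 J1=2 J2=5
add link → L=8 J1=2 J2=5
P@7,0 dof=1 J1 → L=8 J1=3 J2=5
R@6,3 dof=1 J1 → L=8 J1=4 J2=5
PS@5,7 dof=2 J2 → L=8 J1=4 J2=6
add link → L=9 J1=4 J2=6
C@7,8 dof=2 J2 → L=9 J1=4 J2=7
M=3(L−1)−2J1−J2=3·8−2·4−7=9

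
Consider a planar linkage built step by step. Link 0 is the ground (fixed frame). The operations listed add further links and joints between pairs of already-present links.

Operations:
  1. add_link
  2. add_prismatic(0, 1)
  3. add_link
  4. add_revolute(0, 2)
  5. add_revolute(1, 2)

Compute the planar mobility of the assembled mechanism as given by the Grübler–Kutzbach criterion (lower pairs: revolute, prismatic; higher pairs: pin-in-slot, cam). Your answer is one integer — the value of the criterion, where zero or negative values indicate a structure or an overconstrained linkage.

L=1 J1=0 J2=0
add link → L=2 J1=0 J2=0
P@0,1 dof=1 J1 → L=2 J1=1 J2=0
add link → L=3 J1=1 J2=0
R@0,2 dof=1 J1 → L=3 J1=2 J2=0
R@1,2 dof=1 J1 → L=3 J1=3 J2=0
M=3(L−1)−2J1−J2=3·2−2·3−0=0

M = 0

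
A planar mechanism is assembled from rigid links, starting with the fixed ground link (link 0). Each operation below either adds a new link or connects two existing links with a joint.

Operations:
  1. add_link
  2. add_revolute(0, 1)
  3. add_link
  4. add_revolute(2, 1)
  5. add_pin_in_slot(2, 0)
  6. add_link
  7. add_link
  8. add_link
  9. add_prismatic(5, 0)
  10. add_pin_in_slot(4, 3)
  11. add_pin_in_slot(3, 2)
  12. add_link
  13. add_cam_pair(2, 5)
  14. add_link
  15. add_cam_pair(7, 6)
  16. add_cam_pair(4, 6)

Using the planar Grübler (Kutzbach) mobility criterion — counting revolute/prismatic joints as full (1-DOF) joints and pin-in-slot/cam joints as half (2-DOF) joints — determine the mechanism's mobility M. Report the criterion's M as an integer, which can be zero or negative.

M = 9

(L,J1,J2)=(1,0,0); link0 fixed
link1: (2,0,0)
R 0-1 [J1]: (2,1,0)
link2: (3,1,0)
R 2-1 [J1]: (3,2,0)
PS 2-0 [J2]: (3,2,1)
link3: (4,2,1)
link4: (5,2,1)
link5: (6,2,1)
P 5-0 [J1]: (6,3,1)
PS 4-3 [J2]: (6,3,2)
PS 3-2 [J2]: (6,3,3)
link6: (7,3,3)
C 2-5 [J2]: (7,3,4)
link7: (8,3,4)
C 7-6 [J2]: (8,3,5)
C 4-6 [J2]: (8,3,6)
Grübler: 3·7 − 2·3 − 6 = 9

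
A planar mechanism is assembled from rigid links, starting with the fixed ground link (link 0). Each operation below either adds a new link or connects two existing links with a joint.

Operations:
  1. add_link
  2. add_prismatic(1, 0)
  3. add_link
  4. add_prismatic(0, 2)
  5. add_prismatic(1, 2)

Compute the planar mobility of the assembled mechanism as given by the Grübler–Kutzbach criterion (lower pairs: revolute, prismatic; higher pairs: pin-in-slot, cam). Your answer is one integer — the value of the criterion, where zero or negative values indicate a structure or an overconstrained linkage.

L=1 J1=0 J2=0
add link → L=2 J1=0 J2=0
P@1,0 dof=1 J1 → L=2 J1=1 J2=0
add link → L=3 J1=1 J2=0
P@0,2 dof=1 J1 → L=3 J1=2 J2=0
P@1,2 dof=1 J1 → L=3 J1=3 J2=0
M=3(L−1)−2J1−J2=3·2−2·3−0=0

M = 0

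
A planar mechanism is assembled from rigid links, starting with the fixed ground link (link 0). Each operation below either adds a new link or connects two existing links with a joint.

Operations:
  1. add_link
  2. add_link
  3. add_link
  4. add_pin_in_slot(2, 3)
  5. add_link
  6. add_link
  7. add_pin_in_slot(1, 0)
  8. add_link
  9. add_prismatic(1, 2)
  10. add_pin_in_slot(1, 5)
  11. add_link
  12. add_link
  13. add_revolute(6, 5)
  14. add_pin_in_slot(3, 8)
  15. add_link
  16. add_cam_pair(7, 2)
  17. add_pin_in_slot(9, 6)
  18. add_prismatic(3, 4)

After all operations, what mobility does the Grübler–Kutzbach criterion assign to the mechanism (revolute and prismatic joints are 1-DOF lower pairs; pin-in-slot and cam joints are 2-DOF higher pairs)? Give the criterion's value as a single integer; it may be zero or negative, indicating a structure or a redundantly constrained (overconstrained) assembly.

ground; <1,0,0>
#1 <2,0,0>
#2 <3,0,0>
#3 <4,0,0>
PS:2↔3 J2 <4,0,1>
#4 <5,0,1>
#5 <6,0,1>
PS:1↔0 J2 <6,0,2>
#6 <7,0,2>
P:1↔2 J1 <7,1,2>
PS:1↔5 J2 <7,1,3>
#7 <8,1,3>
#8 <9,1,3>
R:6↔5 J1 <9,2,3>
PS:3↔8 J2 <9,2,4>
#9 <10,2,4>
C:7↔2 J2 <10,2,5>
PS:9↔6 J2 <10,2,6>
P:3↔4 J1 <10,3,6>
3×9 − 2×3 − 1×6 = 15

M = 15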